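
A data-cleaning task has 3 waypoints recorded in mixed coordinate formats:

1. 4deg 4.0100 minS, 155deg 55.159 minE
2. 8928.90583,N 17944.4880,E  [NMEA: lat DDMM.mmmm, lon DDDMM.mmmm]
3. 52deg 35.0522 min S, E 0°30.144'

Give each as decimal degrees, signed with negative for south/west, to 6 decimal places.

1. -4.066833, 155.919317
2. 89.481764, 179.741467
3. -52.584203, 0.502400

Point 1:
  Lat: 4 + 4.01/60 = 4.0668333
  hemisphere S, so the sign is −
  Lon: 155 + 55.159/60 = 155.9193167
  E → positive
Point 2:
  Lat: split at 2 digits → 89° and 28.90583′; 89 + 28.90583/60 = 89.4817638
  N ⇒ keep positive
  Longitude: split at 3 digits → 179° and 44.488′; 179 + 44.488/60 = 179.7414667
  E ⇒ keep positive
Point 3:
  φ: 35.0522′ = 0.584203°; total 52.5842033
  hemisphere S, so the sign is −
  Longitude: 0 + 30.144/60 = 0.5024000
  E → positive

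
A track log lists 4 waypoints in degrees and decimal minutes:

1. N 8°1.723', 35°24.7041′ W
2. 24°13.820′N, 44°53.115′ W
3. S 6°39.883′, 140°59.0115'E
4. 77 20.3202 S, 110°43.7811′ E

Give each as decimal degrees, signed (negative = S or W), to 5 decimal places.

Point 1:
  φ: 1.723′ = 0.028717°; total 8.028717
  N → positive
  λ: 35 + 24.7041/60 = 35.411735
  W → negative
Point 2:
  φ: 13.82′ = 0.230333°; total 24.230333
  N → positive
  Lon: 44 + 53.115/60 = 44.885250
  W → negative
Point 3:
  φ: 6 + 39.883/60 = 6.664717
  hemisphere S, so the sign is −
  λ: 59.0115′ = 0.983525°; total 140.983525
  E → positive
Point 4:
  Lat: 20.3202′ = 0.338670°; total 77.338670
  hemisphere S, so the sign is −
  Longitude: 110 + 43.7811/60 = 110.729685
  E ⇒ keep positive

1. 8.02872, -35.41174
2. 24.23033, -44.88525
3. -6.66472, 140.98353
4. -77.33867, 110.72969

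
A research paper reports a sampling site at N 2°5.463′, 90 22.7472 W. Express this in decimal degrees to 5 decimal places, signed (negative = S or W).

Lat: 5.463′ = 0.091050°; total 2.091050
N ⇒ keep positive
λ: 22.7472′ = 0.379120°; total 90.379120
hemisphere W, so the sign is −

2.09105, -90.37912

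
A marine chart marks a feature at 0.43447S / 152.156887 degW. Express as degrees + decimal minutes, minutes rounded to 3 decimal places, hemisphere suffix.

Lat: fractional part 0.434470 → 26.06820 minutes
Longitude: 152° + 0.156887 × 60 = 152° 9.41322′

0° 26.068′ S, 152° 9.413′ W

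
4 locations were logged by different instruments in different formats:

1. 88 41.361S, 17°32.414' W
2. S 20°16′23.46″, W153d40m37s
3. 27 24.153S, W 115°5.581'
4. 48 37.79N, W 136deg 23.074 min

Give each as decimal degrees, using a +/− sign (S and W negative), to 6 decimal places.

1. -88.689350, -17.540233
2. -20.273183, -153.676944
3. -27.402550, -115.093017
4. 48.629833, -136.384567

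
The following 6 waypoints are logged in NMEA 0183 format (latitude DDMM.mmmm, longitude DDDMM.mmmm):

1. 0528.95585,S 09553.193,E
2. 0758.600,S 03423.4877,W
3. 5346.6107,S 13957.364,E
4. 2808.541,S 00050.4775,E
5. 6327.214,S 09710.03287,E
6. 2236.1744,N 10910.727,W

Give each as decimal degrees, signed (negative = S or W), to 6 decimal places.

1. -5.482598, 95.886550
2. -7.976667, -34.391462
3. -53.776845, 139.956067
4. -28.142350, 0.841292
5. -63.453567, 97.167215
6. 22.602907, -109.178783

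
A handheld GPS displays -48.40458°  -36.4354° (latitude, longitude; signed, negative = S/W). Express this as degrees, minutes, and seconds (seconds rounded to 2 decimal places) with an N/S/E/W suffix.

48°24′16.49″ S, 36°26′7.44″ W

Latitude is negative → S; |value| = 48.404580
Lat: whole degrees 48; 24.27480′ → 24′ and 16.4880″
Longitude is negative → W; |value| = 36.435400
Longitude: 0.435400 × 60 = 26.12400′ → 26′, remainder × 60 = 7.4400″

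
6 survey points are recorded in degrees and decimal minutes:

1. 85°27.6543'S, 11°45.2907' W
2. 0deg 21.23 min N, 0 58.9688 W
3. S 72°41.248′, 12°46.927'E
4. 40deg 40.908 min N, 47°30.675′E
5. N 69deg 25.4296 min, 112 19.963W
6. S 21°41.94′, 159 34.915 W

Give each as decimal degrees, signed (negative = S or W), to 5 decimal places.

1. -85.46091, -11.75485
2. 0.35383, -0.98281
3. -72.68747, 12.78212
4. 40.68180, 47.51125
5. 69.42383, -112.33272
6. -21.69900, -159.58192

Point 1:
  Latitude: 85 + 27.6543/60 = 85.460905
  S ⇒ negate
  Longitude: 11 + 45.2907/60 = 11.754845
  W ⇒ negate
Point 2:
  Lat: 0 + 21.23/60 = 0.353833
  N → positive
  Longitude: 0 + 58.9688/60 = 0.982813
  hemisphere W, so the sign is −
Point 3:
  φ: 72 + 41.248/60 = 72.687467
  hemisphere S, so the sign is −
  λ: 46.927′ = 0.782117°; total 12.782117
  E → positive
Point 4:
  Lat: 40 + 40.908/60 = 40.681800
  N → positive
  Longitude: 47 + 30.675/60 = 47.511250
  E ⇒ keep positive
Point 5:
  φ: 25.4296′ = 0.423827°; total 69.423827
  N ⇒ keep positive
  λ: 19.963′ = 0.332717°; total 112.332717
  hemisphere W, so the sign is −
Point 6:
  Latitude: 21 + 41.94/60 = 21.699000
  S ⇒ negate
  λ: 159 + 34.915/60 = 159.581917
  W ⇒ negate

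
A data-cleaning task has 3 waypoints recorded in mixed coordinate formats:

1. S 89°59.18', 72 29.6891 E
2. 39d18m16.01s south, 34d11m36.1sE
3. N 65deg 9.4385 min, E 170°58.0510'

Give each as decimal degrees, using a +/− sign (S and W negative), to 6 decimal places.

1. -89.986333, 72.494818
2. -39.304447, 34.193361
3. 65.157308, 170.967517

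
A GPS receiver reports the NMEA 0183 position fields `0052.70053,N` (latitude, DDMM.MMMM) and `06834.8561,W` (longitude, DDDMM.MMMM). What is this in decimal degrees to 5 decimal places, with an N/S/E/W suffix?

0.87834° N, 68.58094° W

Latitude: split at 2 digits → 00° and 52.70053′; 0 + 52.70053/60 = 0.878342
Longitude: split at 3 digits → 068° and 34.8561′; 68 + 34.8561/60 = 68.580935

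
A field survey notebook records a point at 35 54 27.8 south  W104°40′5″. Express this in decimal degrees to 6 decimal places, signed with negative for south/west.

Latitude: 35° + 54/60 + 27.8/3600 = 35 + 0.900000 + 0.007722 = 35.9077222
hemisphere S, so the sign is −
Lon: 104 + 40/60 + 5/3600 = 104.6680556
W → negative

-35.907722, -104.668056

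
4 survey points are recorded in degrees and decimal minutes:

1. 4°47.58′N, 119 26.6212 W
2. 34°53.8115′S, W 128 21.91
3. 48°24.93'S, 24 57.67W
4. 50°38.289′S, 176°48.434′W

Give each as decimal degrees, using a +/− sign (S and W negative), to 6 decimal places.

1. 4.793000, -119.443687
2. -34.896858, -128.365167
3. -48.415500, -24.961167
4. -50.638150, -176.807233

Point 1:
  Lat: 47.58′ = 0.793000°; total 4.7930000
  N → positive
  Lon: 26.6212′ = 0.443687°; total 119.4436867
  W ⇒ negate
Point 2:
  φ: 34 + 53.8115/60 = 34.8968583
  S ⇒ negate
  Longitude: 128 + 21.91/60 = 128.3651667
  W ⇒ negate
Point 3:
  Latitude: 48 + 24.93/60 = 48.4155000
  S ⇒ negate
  Longitude: 24 + 57.67/60 = 24.9611667
  W ⇒ negate
Point 4:
  φ: 38.289′ = 0.638150°; total 50.6381500
  S → negative
  λ: 176 + 48.434/60 = 176.8072333
  W → negative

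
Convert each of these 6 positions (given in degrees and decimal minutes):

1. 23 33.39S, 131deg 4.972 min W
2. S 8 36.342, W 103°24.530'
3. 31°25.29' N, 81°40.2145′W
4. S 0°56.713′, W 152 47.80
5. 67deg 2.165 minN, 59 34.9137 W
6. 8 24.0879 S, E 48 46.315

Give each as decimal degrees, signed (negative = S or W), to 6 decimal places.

Point 1:
  Latitude: 33.39′ = 0.556500°; total 23.5565000
  S ⇒ negate
  λ: 131 + 4.972/60 = 131.0828667
  W ⇒ negate
Point 2:
  φ: 8 + 36.342/60 = 8.6057000
  S ⇒ negate
  Longitude: 24.53′ = 0.408833°; total 103.4088333
  W ⇒ negate
Point 3:
  φ: 31 + 25.29/60 = 31.4215000
  N ⇒ keep positive
  λ: 81 + 40.2145/60 = 81.6702417
  hemisphere W, so the sign is −
Point 4:
  Lat: 56.713′ = 0.945217°; total 0.9452167
  S ⇒ negate
  λ: 152 + 47.8/60 = 152.7966667
  W → negative
Point 5:
  Lat: 2.165′ = 0.036083°; total 67.0360833
  N ⇒ keep positive
  λ: 34.9137′ = 0.581895°; total 59.5818950
  hemisphere W, so the sign is −
Point 6:
  Lat: 8 + 24.0879/60 = 8.4014650
  S ⇒ negate
  Longitude: 48 + 46.315/60 = 48.7719167
  E → positive

1. -23.556500, -131.082867
2. -8.605700, -103.408833
3. 31.421500, -81.670242
4. -0.945217, -152.796667
5. 67.036083, -59.581895
6. -8.401465, 48.771917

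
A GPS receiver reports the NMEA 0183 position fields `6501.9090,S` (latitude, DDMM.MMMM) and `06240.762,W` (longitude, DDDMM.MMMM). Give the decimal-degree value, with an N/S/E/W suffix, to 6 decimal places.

Lat: degrees = first 2 digits = 65, minutes = 1.909; 65 + 1.909/60 = 65.0318167
λ: split at 3 digits → 062° and 40.762′; 62 + 40.762/60 = 62.6793667

65.031817° S, 62.679367° W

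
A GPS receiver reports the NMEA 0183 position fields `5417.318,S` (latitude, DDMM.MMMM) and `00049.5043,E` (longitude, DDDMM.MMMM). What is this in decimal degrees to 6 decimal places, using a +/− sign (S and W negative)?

-54.288633, 0.825072

φ: degrees = first 2 digits = 54, minutes = 17.318; 54 + 17.318/60 = 54.2886333
S ⇒ negate
Longitude: split at 3 digits → 000° and 49.5043′; 0 + 49.5043/60 = 0.8250717
E ⇒ keep positive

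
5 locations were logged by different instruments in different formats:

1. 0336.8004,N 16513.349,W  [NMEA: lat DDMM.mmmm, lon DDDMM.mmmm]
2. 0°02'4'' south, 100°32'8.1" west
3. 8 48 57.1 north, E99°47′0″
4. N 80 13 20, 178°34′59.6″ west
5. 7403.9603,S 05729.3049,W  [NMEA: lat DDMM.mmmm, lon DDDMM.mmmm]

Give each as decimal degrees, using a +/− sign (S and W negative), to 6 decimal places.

1. 3.613340, -165.222483
2. -0.034444, -100.535583
3. 8.815861, 99.783333
4. 80.222222, -178.583222
5. -74.066005, -57.488415

Point 1:
  φ: split at 2 digits → 03° and 36.8004′; 3 + 36.8004/60 = 3.6133400
  N ⇒ keep positive
  λ: split at 3 digits → 165° and 13.349′; 165 + 13.349/60 = 165.2224833
  W → negative
Point 2:
  Lat: 2′ + 4″ = 2.06667′; 0 + 2.06667/60 = 0.0344444
  hemisphere S, so the sign is −
  λ: 100 + 32/60 + 8.1/3600 = 100.5355833
  W ⇒ negate
Point 3:
  Lat: 8° + 48/60 + 57.1/3600 = 8 + 0.800000 + 0.015861 = 8.8158611
  N ⇒ keep positive
  Longitude: 99° + 47/60 + 0/3600 = 99 + 0.783333 + 0.000000 = 99.7833333
  E ⇒ keep positive
Point 4:
  φ: 80° + 13/60 + 20/3600 = 80 + 0.216667 + 0.005556 = 80.2222222
  N → positive
  Lon: 178° + 34/60 + 59.6/3600 = 178 + 0.566667 + 0.016556 = 178.5832222
  W → negative
Point 5:
  Latitude: split at 2 digits → 74° and 3.9603′; 74 + 3.9603/60 = 74.0660050
  hemisphere S, so the sign is −
  λ: split at 3 digits → 057° and 29.3049′; 57 + 29.3049/60 = 57.4884150
  W → negative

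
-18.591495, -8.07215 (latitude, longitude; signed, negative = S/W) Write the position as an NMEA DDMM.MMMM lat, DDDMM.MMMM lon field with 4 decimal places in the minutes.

1835.4897,S / 00804.3290,W

Latitude is negative → S; |value| = 18.591495
Latitude: 18° + 0.591495 × 60 = 18° 35.489700′
Longitude is negative → W; |value| = 8.072150
λ: fractional part 0.072150 → 4.329000 minutes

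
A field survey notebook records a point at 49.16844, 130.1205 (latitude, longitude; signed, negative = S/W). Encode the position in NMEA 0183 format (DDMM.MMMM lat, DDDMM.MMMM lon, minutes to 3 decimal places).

4910.106,N / 13007.230,E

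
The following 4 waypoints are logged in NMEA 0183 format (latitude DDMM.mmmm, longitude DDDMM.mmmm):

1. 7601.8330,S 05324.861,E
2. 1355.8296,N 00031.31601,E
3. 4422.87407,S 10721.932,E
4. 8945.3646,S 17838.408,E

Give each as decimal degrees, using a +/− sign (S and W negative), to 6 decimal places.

1. -76.030550, 53.414350
2. 13.930493, 0.521934
3. -44.381235, 107.365533
4. -89.756077, 178.640133

Point 1:
  Latitude: degrees = first 2 digits = 76, minutes = 1.833; 76 + 1.833/60 = 76.0305500
  hemisphere S, so the sign is −
  λ: split at 3 digits → 053° and 24.861′; 53 + 24.861/60 = 53.4143500
  E ⇒ keep positive
Point 2:
  Lat: split at 2 digits → 13° and 55.8296′; 13 + 55.8296/60 = 13.9304933
  N → positive
  Lon: degrees = first 3 digits = 0, minutes = 31.31601; 0 + 31.31601/60 = 0.5219335
  E → positive
Point 3:
  φ: split at 2 digits → 44° and 22.87407′; 44 + 22.87407/60 = 44.3812345
  S → negative
  Longitude: split at 3 digits → 107° and 21.932′; 107 + 21.932/60 = 107.3655333
  E ⇒ keep positive
Point 4:
  φ: split at 2 digits → 89° and 45.3646′; 89 + 45.3646/60 = 89.7560767
  S ⇒ negate
  Longitude: split at 3 digits → 178° and 38.408′; 178 + 38.408/60 = 178.6401333
  E ⇒ keep positive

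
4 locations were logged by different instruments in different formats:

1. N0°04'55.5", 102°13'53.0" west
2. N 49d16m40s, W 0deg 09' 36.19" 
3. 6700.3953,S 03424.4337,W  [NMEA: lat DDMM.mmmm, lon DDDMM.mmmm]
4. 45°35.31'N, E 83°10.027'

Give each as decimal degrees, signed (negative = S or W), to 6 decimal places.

1. 0.082083, -102.231389
2. 49.277778, -0.160053
3. -67.006588, -34.407228
4. 45.588500, 83.167117

Point 1:
  Lat: 4′ + 55.5″ = 4.92500′; 0 + 4.92500/60 = 0.0820833
  N ⇒ keep positive
  Longitude: 102° + 13/60 + 53/3600 = 102 + 0.216667 + 0.014722 = 102.2313889
  W → negative
Point 2:
  Latitude: 16′ + 40″ = 16.66667′; 49 + 16.66667/60 = 49.2777778
  N ⇒ keep positive
  Longitude: 9′ + 36.19″ = 9.60317′; 0 + 9.60317/60 = 0.1600528
  hemisphere W, so the sign is −
Point 3:
  φ: split at 2 digits → 67° and 0.3953′; 67 + 0.3953/60 = 67.0065883
  S → negative
  Longitude: split at 3 digits → 034° and 24.4337′; 34 + 24.4337/60 = 34.4072283
  W → negative
Point 4:
  φ: 45 + 35.31/60 = 45.5885000
  N → positive
  Longitude: 83 + 10.027/60 = 83.1671167
  E ⇒ keep positive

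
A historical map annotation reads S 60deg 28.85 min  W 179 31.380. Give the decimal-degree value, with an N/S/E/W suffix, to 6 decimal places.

60.480833° S, 179.523000° W

Latitude: 60 + 28.85/60 = 60.4808333
Longitude: 31.38′ = 0.523000°; total 179.5230000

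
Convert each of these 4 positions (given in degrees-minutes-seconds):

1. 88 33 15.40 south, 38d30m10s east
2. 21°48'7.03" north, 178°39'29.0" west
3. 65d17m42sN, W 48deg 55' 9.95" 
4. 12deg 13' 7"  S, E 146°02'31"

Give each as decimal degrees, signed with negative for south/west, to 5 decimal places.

Point 1:
  Latitude: 88 + 33/60 + 15.4/3600 = 88.554278
  S → negative
  Longitude: 30′ + 10″ = 30.16667′; 38 + 30.16667/60 = 38.502778
  E ⇒ keep positive
Point 2:
  φ: 48′ + 7.03″ = 48.11717′; 21 + 48.11717/60 = 21.801953
  N → positive
  Longitude: 39′ + 29″ = 39.48333′; 178 + 39.48333/60 = 178.658056
  W → negative
Point 3:
  Lat: 17′ + 42″ = 17.70000′; 65 + 17.70000/60 = 65.295000
  N → positive
  λ: 48 + 55/60 + 9.95/3600 = 48.919431
  W → negative
Point 4:
  Latitude: 12 + 13/60 + 7/3600 = 12.218611
  S → negative
  Longitude: 2′ + 31″ = 2.51667′; 146 + 2.51667/60 = 146.041944
  E → positive

1. -88.55428, 38.50278
2. 21.80195, -178.65806
3. 65.29500, -48.91943
4. -12.21861, 146.04194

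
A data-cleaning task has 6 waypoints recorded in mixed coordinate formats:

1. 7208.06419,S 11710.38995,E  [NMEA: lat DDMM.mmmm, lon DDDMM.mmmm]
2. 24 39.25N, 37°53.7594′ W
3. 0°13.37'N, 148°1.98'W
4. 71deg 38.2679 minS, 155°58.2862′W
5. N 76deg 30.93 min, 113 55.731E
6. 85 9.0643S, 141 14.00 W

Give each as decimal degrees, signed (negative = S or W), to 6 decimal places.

1. -72.134403, 117.173166
2. 24.654167, -37.895990
3. 0.222833, -148.033000
4. -71.637798, -155.971437
5. 76.515500, 113.928850
6. -85.151072, -141.233333

Point 1:
  φ: split at 2 digits → 72° and 8.06419′; 72 + 8.06419/60 = 72.1344032
  S → negative
  Lon: split at 3 digits → 117° and 10.38995′; 117 + 10.38995/60 = 117.1731658
  E → positive
Point 2:
  Latitude: 39.25′ = 0.654167°; total 24.6541667
  N → positive
  Longitude: 53.7594′ = 0.895990°; total 37.8959900
  hemisphere W, so the sign is −
Point 3:
  Lat: 13.37′ = 0.222833°; total 0.2228333
  N ⇒ keep positive
  Lon: 1.98′ = 0.033000°; total 148.0330000
  W → negative
Point 4:
  Lat: 71 + 38.2679/60 = 71.6377983
  S ⇒ negate
  Longitude: 58.2862′ = 0.971437°; total 155.9714367
  W ⇒ negate
Point 5:
  Lat: 30.93′ = 0.515500°; total 76.5155000
  N ⇒ keep positive
  Longitude: 113 + 55.731/60 = 113.9288500
  E ⇒ keep positive
Point 6:
  Latitude: 9.0643′ = 0.151072°; total 85.1510717
  S ⇒ negate
  Longitude: 14′ = 0.233333°; total 141.2333333
  hemisphere W, so the sign is −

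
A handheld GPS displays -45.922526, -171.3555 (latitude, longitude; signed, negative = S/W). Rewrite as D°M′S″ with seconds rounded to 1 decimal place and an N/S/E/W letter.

Latitude is negative → S; |value| = 45.922526
Latitude: 0.922526° → 55.35156′; 0.35156 × 60 = 21.094″
Longitude is negative → W; |value| = 171.355500
Lon: 0.355500 × 60 = 21.33000′ → 21′, remainder × 60 = 19.800″

45°55′21.1″ S, 171°21′19.8″ W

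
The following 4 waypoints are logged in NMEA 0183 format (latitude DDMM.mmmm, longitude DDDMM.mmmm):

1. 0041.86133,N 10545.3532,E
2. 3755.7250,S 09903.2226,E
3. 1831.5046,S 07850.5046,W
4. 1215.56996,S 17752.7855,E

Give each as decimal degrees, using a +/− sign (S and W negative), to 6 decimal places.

1. 0.697689, 105.755887
2. -37.928750, 99.053710
3. -18.525077, -78.841743
4. -12.259499, 177.879758

Point 1:
  φ: degrees = first 2 digits = 0, minutes = 41.86133; 0 + 41.86133/60 = 0.6976888
  N → positive
  λ: split at 3 digits → 105° and 45.3532′; 105 + 45.3532/60 = 105.7558867
  E ⇒ keep positive
Point 2:
  Lat: split at 2 digits → 37° and 55.725′; 37 + 55.725/60 = 37.9287500
  hemisphere S, so the sign is −
  λ: split at 3 digits → 099° and 3.2226′; 99 + 3.2226/60 = 99.0537100
  E → positive
Point 3:
  Lat: split at 2 digits → 18° and 31.5046′; 18 + 31.5046/60 = 18.5250767
  S ⇒ negate
  λ: split at 3 digits → 078° and 50.5046′; 78 + 50.5046/60 = 78.8417433
  hemisphere W, so the sign is −
Point 4:
  φ: degrees = first 2 digits = 12, minutes = 15.56996; 12 + 15.56996/60 = 12.2594993
  S → negative
  Lon: split at 3 digits → 177° and 52.7855′; 177 + 52.7855/60 = 177.8797583
  E → positive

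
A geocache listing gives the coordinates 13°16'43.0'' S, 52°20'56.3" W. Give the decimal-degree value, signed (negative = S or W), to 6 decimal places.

-13.278611, -52.348972

Lat: 13° + 16/60 + 43/3600 = 13 + 0.266667 + 0.011944 = 13.2786111
hemisphere S, so the sign is −
Longitude: 52 + 20/60 + 56.3/3600 = 52.3489722
hemisphere W, so the sign is −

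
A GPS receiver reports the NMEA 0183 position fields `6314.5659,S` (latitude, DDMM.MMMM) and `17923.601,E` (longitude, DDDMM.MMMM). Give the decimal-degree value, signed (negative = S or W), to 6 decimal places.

-63.242765, 179.393350

φ: split at 2 digits → 63° and 14.5659′; 63 + 14.5659/60 = 63.2427650
hemisphere S, so the sign is −
Lon: degrees = first 3 digits = 179, minutes = 23.601; 179 + 23.601/60 = 179.3933500
E → positive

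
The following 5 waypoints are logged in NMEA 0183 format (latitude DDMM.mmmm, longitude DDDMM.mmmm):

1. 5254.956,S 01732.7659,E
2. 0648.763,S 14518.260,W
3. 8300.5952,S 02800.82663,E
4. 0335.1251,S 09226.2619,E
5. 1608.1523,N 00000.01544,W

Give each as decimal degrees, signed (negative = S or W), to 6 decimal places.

1. -52.915933, 17.546098
2. -6.812717, -145.304333
3. -83.009920, 28.013777
4. -3.585418, 92.437698
5. 16.135872, -0.000257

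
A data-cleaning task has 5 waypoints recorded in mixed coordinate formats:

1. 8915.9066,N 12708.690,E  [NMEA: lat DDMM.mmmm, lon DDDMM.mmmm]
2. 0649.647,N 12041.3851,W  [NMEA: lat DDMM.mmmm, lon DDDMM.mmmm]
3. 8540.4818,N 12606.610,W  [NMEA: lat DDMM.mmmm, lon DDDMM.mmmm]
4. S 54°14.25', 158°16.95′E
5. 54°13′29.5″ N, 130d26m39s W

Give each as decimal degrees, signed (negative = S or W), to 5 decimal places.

1. 89.26511, 127.14483
2. 6.82745, -120.68975
3. 85.67470, -126.11017
4. -54.23750, 158.28250
5. 54.22486, -130.44417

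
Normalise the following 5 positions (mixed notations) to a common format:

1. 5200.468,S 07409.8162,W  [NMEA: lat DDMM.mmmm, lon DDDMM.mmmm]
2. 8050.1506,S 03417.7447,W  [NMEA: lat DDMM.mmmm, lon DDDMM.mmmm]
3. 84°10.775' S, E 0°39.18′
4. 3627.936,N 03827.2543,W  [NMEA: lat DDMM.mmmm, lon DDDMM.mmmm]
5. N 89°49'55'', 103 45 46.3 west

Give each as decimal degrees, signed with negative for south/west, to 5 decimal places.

1. -52.00780, -74.16360
2. -80.83584, -34.29575
3. -84.17958, 0.65300
4. 36.46560, -38.45424
5. 89.83194, -103.76286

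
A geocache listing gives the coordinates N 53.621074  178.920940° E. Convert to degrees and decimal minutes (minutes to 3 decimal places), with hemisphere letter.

Latitude: minutes = (53.621074 − 53) × 60 = 37.26444
Longitude: minutes = (178.920940 − 178) × 60 = 55.25640

53° 37.264′ N, 178° 55.256′ E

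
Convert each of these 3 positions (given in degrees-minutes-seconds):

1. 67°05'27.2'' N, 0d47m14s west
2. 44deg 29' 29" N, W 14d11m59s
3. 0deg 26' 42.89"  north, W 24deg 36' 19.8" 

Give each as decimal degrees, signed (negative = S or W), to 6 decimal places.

1. 67.090889, -0.787222
2. 44.491389, -14.199722
3. 0.445247, -24.605500

Point 1:
  φ: 5′ + 27.2″ = 5.45333′; 67 + 5.45333/60 = 67.0908889
  N ⇒ keep positive
  Longitude: 0 + 47/60 + 14/3600 = 0.7872222
  W ⇒ negate
Point 2:
  Latitude: 29′ + 29″ = 29.48333′; 44 + 29.48333/60 = 44.4913889
  N ⇒ keep positive
  λ: 14 + 11/60 + 59/3600 = 14.1997222
  W ⇒ negate
Point 3:
  Lat: 26′ + 42.89″ = 26.71483′; 0 + 26.71483/60 = 0.4452472
  N ⇒ keep positive
  Lon: 24 + 36/60 + 19.8/3600 = 24.6055000
  W → negative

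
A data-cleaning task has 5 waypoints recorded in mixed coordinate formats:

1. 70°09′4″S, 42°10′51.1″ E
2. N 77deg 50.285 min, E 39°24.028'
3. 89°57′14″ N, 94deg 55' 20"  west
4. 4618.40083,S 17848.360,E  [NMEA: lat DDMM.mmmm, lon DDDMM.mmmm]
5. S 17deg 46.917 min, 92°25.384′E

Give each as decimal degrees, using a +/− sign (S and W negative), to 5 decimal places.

1. -70.15111, 42.18086
2. 77.83808, 39.40047
3. 89.95389, -94.92222
4. -46.30668, 178.80600
5. -17.78195, 92.42307

Point 1:
  Lat: 9′ + 4″ = 9.06667′; 70 + 9.06667/60 = 70.151111
  hemisphere S, so the sign is −
  Longitude: 10′ + 51.1″ = 10.85167′; 42 + 10.85167/60 = 42.180861
  E ⇒ keep positive
Point 2:
  Latitude: 77 + 50.285/60 = 77.838083
  N ⇒ keep positive
  Longitude: 24.028′ = 0.400467°; total 39.400467
  E → positive
Point 3:
  Latitude: 89° + 57/60 + 14/3600 = 89 + 0.950000 + 0.003889 = 89.953889
  N ⇒ keep positive
  λ: 94 + 55/60 + 20/3600 = 94.922222
  W → negative
Point 4:
  Lat: degrees = first 2 digits = 46, minutes = 18.40083; 46 + 18.40083/60 = 46.306681
  S ⇒ negate
  λ: degrees = first 3 digits = 178, minutes = 48.36; 178 + 48.36/60 = 178.806000
  E ⇒ keep positive
Point 5:
  Latitude: 17 + 46.917/60 = 17.781950
  S → negative
  Lon: 92 + 25.384/60 = 92.423067
  E → positive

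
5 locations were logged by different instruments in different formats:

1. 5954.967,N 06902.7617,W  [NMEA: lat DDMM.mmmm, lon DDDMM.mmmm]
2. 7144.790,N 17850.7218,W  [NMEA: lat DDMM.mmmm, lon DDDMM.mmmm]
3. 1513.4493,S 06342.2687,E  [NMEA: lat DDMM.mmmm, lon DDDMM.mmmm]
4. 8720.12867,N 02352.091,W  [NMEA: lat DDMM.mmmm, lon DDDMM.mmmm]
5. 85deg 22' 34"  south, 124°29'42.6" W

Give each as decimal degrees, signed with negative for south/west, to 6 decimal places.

1. 59.916117, -69.046028
2. 71.746500, -178.845363
3. -15.224155, 63.704478
4. 87.335478, -23.868183
5. -85.376111, -124.495167

Point 1:
  Latitude: split at 2 digits → 59° and 54.967′; 59 + 54.967/60 = 59.9161167
  N ⇒ keep positive
  λ: degrees = first 3 digits = 69, minutes = 2.7617; 69 + 2.7617/60 = 69.0460283
  hemisphere W, so the sign is −
Point 2:
  Lat: split at 2 digits → 71° and 44.79′; 71 + 44.79/60 = 71.7465000
  N → positive
  Longitude: degrees = first 3 digits = 178, minutes = 50.7218; 178 + 50.7218/60 = 178.8453633
  hemisphere W, so the sign is −
Point 3:
  Latitude: degrees = first 2 digits = 15, minutes = 13.4493; 15 + 13.4493/60 = 15.2241550
  hemisphere S, so the sign is −
  Lon: degrees = first 3 digits = 63, minutes = 42.2687; 63 + 42.2687/60 = 63.7044783
  E → positive
Point 4:
  Lat: split at 2 digits → 87° and 20.12867′; 87 + 20.12867/60 = 87.3354778
  N → positive
  Longitude: split at 3 digits → 023° and 52.091′; 23 + 52.091/60 = 23.8681833
  hemisphere W, so the sign is −
Point 5:
  Lat: 85° + 22/60 + 34/3600 = 85 + 0.366667 + 0.009444 = 85.3761111
  S → negative
  Lon: 29′ + 42.6″ = 29.71000′; 124 + 29.71000/60 = 124.4951667
  hemisphere W, so the sign is −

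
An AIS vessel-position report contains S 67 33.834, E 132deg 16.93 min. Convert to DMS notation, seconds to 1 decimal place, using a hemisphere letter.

67°33′50.0″ S, 132°16′55.8″ E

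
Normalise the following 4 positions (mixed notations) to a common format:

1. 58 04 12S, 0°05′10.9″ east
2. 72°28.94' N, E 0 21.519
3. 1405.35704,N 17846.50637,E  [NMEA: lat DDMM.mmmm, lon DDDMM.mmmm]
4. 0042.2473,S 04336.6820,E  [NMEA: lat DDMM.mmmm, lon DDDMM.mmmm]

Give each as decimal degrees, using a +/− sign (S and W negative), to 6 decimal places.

Point 1:
  Latitude: 58 + 4/60 + 12/3600 = 58.0700000
  hemisphere S, so the sign is −
  Longitude: 0 + 5/60 + 10.9/3600 = 0.0863611
  E ⇒ keep positive
Point 2:
  φ: 72 + 28.94/60 = 72.4823333
  N → positive
  λ: 0 + 21.519/60 = 0.3586500
  E ⇒ keep positive
Point 3:
  Latitude: degrees = first 2 digits = 14, minutes = 5.35704; 14 + 5.35704/60 = 14.0892840
  N ⇒ keep positive
  Lon: split at 3 digits → 178° and 46.50637′; 178 + 46.50637/60 = 178.7751062
  E → positive
Point 4:
  Latitude: degrees = first 2 digits = 0, minutes = 42.2473; 0 + 42.2473/60 = 0.7041217
  hemisphere S, so the sign is −
  Longitude: degrees = first 3 digits = 43, minutes = 36.682; 43 + 36.682/60 = 43.6113667
  E → positive

1. -58.070000, 0.086361
2. 72.482333, 0.358650
3. 14.089284, 178.775106
4. -0.704122, 43.611367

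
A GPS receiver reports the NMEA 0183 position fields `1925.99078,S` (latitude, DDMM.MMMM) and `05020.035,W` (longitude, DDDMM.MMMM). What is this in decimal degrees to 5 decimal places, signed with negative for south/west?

-19.43318, -50.33392

φ: degrees = first 2 digits = 19, minutes = 25.99078; 19 + 25.99078/60 = 19.433180
S → negative
Lon: degrees = first 3 digits = 50, minutes = 20.035; 50 + 20.035/60 = 50.333917
W ⇒ negate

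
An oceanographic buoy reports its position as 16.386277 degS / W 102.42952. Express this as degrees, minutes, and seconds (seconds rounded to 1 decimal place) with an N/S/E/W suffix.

16°23′10.6″ S, 102°25′46.3″ W

Latitude: whole degrees 16; 23.17662′ → 23′ and 10.597″
Longitude: 0.429520° → 25.77120′; 0.77120 × 60 = 46.272″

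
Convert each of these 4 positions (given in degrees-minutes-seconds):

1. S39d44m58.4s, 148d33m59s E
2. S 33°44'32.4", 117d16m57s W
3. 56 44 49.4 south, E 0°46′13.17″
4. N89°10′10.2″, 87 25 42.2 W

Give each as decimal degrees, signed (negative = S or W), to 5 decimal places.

1. -39.74956, 148.56639
2. -33.74233, -117.28250
3. -56.74706, 0.77033
4. 89.16950, -87.42839

Point 1:
  Latitude: 39° + 44/60 + 58.4/3600 = 39 + 0.733333 + 0.016222 = 39.749556
  hemisphere S, so the sign is −
  Longitude: 148° + 33/60 + 59/3600 = 148 + 0.550000 + 0.016389 = 148.566389
  E ⇒ keep positive
Point 2:
  Latitude: 33° + 44/60 + 32.4/3600 = 33 + 0.733333 + 0.009000 = 33.742333
  S → negative
  Lon: 117° + 16/60 + 57/3600 = 117 + 0.266667 + 0.015833 = 117.282500
  W → negative
Point 3:
  Lat: 44′ + 49.4″ = 44.82333′; 56 + 44.82333/60 = 56.747056
  hemisphere S, so the sign is −
  Longitude: 0° + 46/60 + 13.17/3600 = 0 + 0.766667 + 0.003658 = 0.770325
  E → positive
Point 4:
  Latitude: 10′ + 10.2″ = 10.17000′; 89 + 10.17000/60 = 89.169500
  N → positive
  Longitude: 25′ + 42.2″ = 25.70333′; 87 + 25.70333/60 = 87.428389
  W → negative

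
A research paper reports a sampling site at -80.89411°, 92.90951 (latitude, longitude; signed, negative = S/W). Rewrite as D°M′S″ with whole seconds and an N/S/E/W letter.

80°53′39″ S, 92°54′34″ E

Latitude is negative → S; |value| = 80.894110
Latitude: 0.894110 × 60 = 53.64660′ → 53′, remainder × 60 = 38.80″
Longitude: 0.909510° → 54.57060′; 0.57060 × 60 = 34.24″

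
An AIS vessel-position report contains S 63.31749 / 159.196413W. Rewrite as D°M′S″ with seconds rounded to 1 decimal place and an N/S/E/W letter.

Latitude: whole degrees 63; 19.04940′ → 19′ and 2.964″
Longitude: whole degrees 159; 11.78478′ → 11′ and 47.087″

63°19′3.0″ S, 159°11′47.1″ W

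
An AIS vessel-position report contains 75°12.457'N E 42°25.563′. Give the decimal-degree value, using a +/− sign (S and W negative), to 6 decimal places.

Latitude: 12.457′ = 0.207617°; total 75.2076167
N → positive
λ: 42 + 25.563/60 = 42.4260500
E ⇒ keep positive

75.207617, 42.426050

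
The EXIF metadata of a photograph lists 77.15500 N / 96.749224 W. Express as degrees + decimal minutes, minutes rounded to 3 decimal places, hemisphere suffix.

77° 9.300′ N, 96° 44.953′ W

Latitude: minutes = (77.155000 − 77) × 60 = 9.30000
Longitude: 96° + 0.749224 × 60 = 96° 44.95344′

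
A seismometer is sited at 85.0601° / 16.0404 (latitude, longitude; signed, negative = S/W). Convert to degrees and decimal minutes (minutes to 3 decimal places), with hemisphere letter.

85° 3.606′ N, 16° 2.424′ E

Lat: 85° + 0.060100 × 60 = 85° 3.60600′
Longitude: 16° + 0.040400 × 60 = 16° 2.42400′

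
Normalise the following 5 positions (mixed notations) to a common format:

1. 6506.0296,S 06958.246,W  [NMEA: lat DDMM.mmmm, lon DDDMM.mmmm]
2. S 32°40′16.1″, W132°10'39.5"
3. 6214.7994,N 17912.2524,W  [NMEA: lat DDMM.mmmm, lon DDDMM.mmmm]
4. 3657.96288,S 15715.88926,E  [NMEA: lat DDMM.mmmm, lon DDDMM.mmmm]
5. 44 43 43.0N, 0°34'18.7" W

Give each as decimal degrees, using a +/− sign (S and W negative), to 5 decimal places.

1. -65.10049, -69.97077
2. -32.67114, -132.17764
3. 62.24666, -179.20421
4. -36.96605, 157.26482
5. 44.72861, -0.57186

Point 1:
  Latitude: split at 2 digits → 65° and 6.0296′; 65 + 6.0296/60 = 65.100493
  hemisphere S, so the sign is −
  Longitude: split at 3 digits → 069° and 58.246′; 69 + 58.246/60 = 69.970767
  W ⇒ negate
Point 2:
  Latitude: 40′ + 16.1″ = 40.26833′; 32 + 40.26833/60 = 32.671139
  S → negative
  λ: 10′ + 39.5″ = 10.65833′; 132 + 10.65833/60 = 132.177639
  W ⇒ negate
Point 3:
  φ: split at 2 digits → 62° and 14.7994′; 62 + 14.7994/60 = 62.246657
  N ⇒ keep positive
  Longitude: degrees = first 3 digits = 179, minutes = 12.2524; 179 + 12.2524/60 = 179.204207
  W ⇒ negate
Point 4:
  Lat: degrees = first 2 digits = 36, minutes = 57.96288; 36 + 57.96288/60 = 36.966048
  S → negative
  Longitude: degrees = first 3 digits = 157, minutes = 15.88926; 157 + 15.88926/60 = 157.264821
  E ⇒ keep positive
Point 5:
  φ: 44° + 43/60 + 43/3600 = 44 + 0.716667 + 0.011944 = 44.728611
  N ⇒ keep positive
  Longitude: 0° + 34/60 + 18.7/3600 = 0 + 0.566667 + 0.005194 = 0.571861
  W ⇒ negate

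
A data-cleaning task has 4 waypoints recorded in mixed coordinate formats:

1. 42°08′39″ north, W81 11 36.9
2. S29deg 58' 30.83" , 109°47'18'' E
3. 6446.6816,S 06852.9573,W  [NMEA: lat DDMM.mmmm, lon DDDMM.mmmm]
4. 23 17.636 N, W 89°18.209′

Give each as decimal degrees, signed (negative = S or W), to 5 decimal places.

1. 42.14417, -81.19358
2. -29.97523, 109.78833
3. -64.77803, -68.88262
4. 23.29393, -89.30348

Point 1:
  Lat: 8′ + 39″ = 8.65000′; 42 + 8.65000/60 = 42.144167
  N ⇒ keep positive
  λ: 11′ + 36.9″ = 11.61500′; 81 + 11.61500/60 = 81.193583
  hemisphere W, so the sign is −
Point 2:
  Lat: 29 + 58/60 + 30.83/3600 = 29.975231
  S → negative
  Longitude: 109 + 47/60 + 18/3600 = 109.788333
  E ⇒ keep positive
Point 3:
  Latitude: degrees = first 2 digits = 64, minutes = 46.6816; 64 + 46.6816/60 = 64.778027
  hemisphere S, so the sign is −
  λ: split at 3 digits → 068° and 52.9573′; 68 + 52.9573/60 = 68.882622
  hemisphere W, so the sign is −
Point 4:
  Lat: 23 + 17.636/60 = 23.293933
  N → positive
  Lon: 18.209′ = 0.303483°; total 89.303483
  W → negative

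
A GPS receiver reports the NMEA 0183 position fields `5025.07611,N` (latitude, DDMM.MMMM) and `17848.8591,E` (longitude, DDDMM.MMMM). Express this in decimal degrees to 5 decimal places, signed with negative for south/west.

50.41794, 178.81432

Lat: split at 2 digits → 50° and 25.07611′; 50 + 25.07611/60 = 50.417935
N → positive
Lon: split at 3 digits → 178° and 48.8591′; 178 + 48.8591/60 = 178.814318
E → positive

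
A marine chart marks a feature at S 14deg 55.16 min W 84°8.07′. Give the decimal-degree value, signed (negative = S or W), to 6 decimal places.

-14.919333, -84.134500

Latitude: 55.16′ = 0.919333°; total 14.9193333
S ⇒ negate
Longitude: 8.07′ = 0.134500°; total 84.1345000
hemisphere W, so the sign is −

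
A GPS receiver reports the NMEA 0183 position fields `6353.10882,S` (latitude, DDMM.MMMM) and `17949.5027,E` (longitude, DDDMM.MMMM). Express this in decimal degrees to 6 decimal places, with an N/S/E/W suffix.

Lat: degrees = first 2 digits = 63, minutes = 53.10882; 63 + 53.10882/60 = 63.8851470
Longitude: split at 3 digits → 179° and 49.5027′; 179 + 49.5027/60 = 179.8250450

63.885147° S, 179.825045° E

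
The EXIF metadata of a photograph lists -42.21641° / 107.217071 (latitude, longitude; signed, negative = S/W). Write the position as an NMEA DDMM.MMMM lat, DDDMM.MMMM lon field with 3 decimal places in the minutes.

4212.985,S / 10713.024,E

Latitude is negative → S; |value| = 42.216410
Latitude: 42° + 0.216410 × 60 = 42° 12.98460′
λ: fractional part 0.217071 → 13.02426 minutes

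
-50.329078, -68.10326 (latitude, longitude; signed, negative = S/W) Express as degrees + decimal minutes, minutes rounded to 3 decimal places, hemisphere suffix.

50° 19.745′ S, 68° 6.196′ W

Latitude is negative → S; |value| = 50.329078
Lat: fractional part 0.329078 → 19.74468 minutes
Longitude is negative → W; |value| = 68.103260
λ: 68° + 0.103260 × 60 = 68° 6.19560′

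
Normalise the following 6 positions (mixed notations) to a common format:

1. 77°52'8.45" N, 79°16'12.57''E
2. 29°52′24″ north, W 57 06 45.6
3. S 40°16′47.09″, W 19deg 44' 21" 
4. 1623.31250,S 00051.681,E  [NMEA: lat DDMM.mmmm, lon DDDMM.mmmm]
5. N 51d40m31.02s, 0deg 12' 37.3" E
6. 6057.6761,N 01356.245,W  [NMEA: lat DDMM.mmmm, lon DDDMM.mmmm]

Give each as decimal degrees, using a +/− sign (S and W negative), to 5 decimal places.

1. 77.86901, 79.27016
2. 29.87333, -57.11267
3. -40.27975, -19.73917
4. -16.38854, 0.86135
5. 51.67528, 0.21036
6. 60.96127, -13.93742

Point 1:
  φ: 77 + 52/60 + 8.45/3600 = 77.869014
  N ⇒ keep positive
  Lon: 16′ + 12.57″ = 16.20950′; 79 + 16.20950/60 = 79.270158
  E ⇒ keep positive
Point 2:
  φ: 29° + 52/60 + 24/3600 = 29 + 0.866667 + 0.006667 = 29.873333
  N → positive
  λ: 6′ + 45.6″ = 6.76000′; 57 + 6.76000/60 = 57.112667
  W ⇒ negate
Point 3:
  Latitude: 40° + 16/60 + 47.09/3600 = 40 + 0.266667 + 0.013081 = 40.279747
  S → negative
  Longitude: 44′ + 21″ = 44.35000′; 19 + 44.35000/60 = 19.739167
  hemisphere W, so the sign is −
Point 4:
  Latitude: split at 2 digits → 16° and 23.3125′; 16 + 23.3125/60 = 16.388542
  S ⇒ negate
  λ: split at 3 digits → 000° and 51.681′; 0 + 51.681/60 = 0.861350
  E → positive
Point 5:
  Lat: 51 + 40/60 + 31.02/3600 = 51.675283
  N → positive
  Lon: 0° + 12/60 + 37.3/3600 = 0 + 0.200000 + 0.010361 = 0.210361
  E → positive
Point 6:
  φ: degrees = first 2 digits = 60, minutes = 57.6761; 60 + 57.6761/60 = 60.961268
  N ⇒ keep positive
  λ: degrees = first 3 digits = 13, minutes = 56.245; 13 + 56.245/60 = 13.937417
  W → negative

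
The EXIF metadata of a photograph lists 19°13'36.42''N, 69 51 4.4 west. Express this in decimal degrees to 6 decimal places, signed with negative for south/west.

φ: 19° + 13/60 + 36.42/3600 = 19 + 0.216667 + 0.010117 = 19.2267833
N → positive
Lon: 51′ + 4.4″ = 51.07333′; 69 + 51.07333/60 = 69.8512222
W ⇒ negate

19.226783, -69.851222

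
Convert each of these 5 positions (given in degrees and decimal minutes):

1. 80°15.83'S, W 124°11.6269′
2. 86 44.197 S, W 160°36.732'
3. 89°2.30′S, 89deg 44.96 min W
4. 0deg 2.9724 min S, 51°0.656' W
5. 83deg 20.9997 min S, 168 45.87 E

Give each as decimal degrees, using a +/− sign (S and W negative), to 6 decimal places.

Point 1:
  Latitude: 15.83′ = 0.263833°; total 80.2638333
  hemisphere S, so the sign is −
  Lon: 124 + 11.6269/60 = 124.1937817
  W → negative
Point 2:
  Lat: 86 + 44.197/60 = 86.7366167
  S → negative
  Longitude: 160 + 36.732/60 = 160.6122000
  W → negative
Point 3:
  Lat: 2.3′ = 0.038333°; total 89.0383333
  S → negative
  Longitude: 44.96′ = 0.749333°; total 89.7493333
  hemisphere W, so the sign is −
Point 4:
  φ: 0 + 2.9724/60 = 0.0495400
  hemisphere S, so the sign is −
  Longitude: 51 + 0.656/60 = 51.0109333
  W ⇒ negate
Point 5:
  Latitude: 20.9997′ = 0.349995°; total 83.3499950
  hemisphere S, so the sign is −
  λ: 45.87′ = 0.764500°; total 168.7645000
  E ⇒ keep positive

1. -80.263833, -124.193782
2. -86.736617, -160.612200
3. -89.038333, -89.749333
4. -0.049540, -51.010933
5. -83.349995, 168.764500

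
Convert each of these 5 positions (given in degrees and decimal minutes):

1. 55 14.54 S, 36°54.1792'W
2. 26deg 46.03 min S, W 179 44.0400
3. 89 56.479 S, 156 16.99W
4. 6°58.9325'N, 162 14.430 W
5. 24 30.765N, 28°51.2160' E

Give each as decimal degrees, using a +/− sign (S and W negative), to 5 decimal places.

Point 1:
  φ: 14.54′ = 0.242333°; total 55.242333
  S → negative
  λ: 54.1792′ = 0.902987°; total 36.902987
  W → negative
Point 2:
  Latitude: 26 + 46.03/60 = 26.767167
  S → negative
  Lon: 179 + 44.04/60 = 179.734000
  hemisphere W, so the sign is −
Point 3:
  Lat: 89 + 56.479/60 = 89.941317
  S ⇒ negate
  λ: 16.99′ = 0.283167°; total 156.283167
  W → negative
Point 4:
  Latitude: 58.9325′ = 0.982208°; total 6.982208
  N ⇒ keep positive
  Longitude: 162 + 14.43/60 = 162.240500
  W ⇒ negate
Point 5:
  Latitude: 24 + 30.765/60 = 24.512750
  N ⇒ keep positive
  Longitude: 28 + 51.216/60 = 28.853600
  E → positive

1. -55.24233, -36.90299
2. -26.76717, -179.73400
3. -89.94132, -156.28317
4. 6.98221, -162.24050
5. 24.51275, 28.85360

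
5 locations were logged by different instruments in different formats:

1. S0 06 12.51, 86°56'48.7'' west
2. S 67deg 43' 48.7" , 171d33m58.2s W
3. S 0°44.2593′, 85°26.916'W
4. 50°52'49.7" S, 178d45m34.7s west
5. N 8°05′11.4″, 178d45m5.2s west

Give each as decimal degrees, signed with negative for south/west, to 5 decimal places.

1. -0.10348, -86.94686
2. -67.73019, -171.56617
3. -0.73766, -85.44860
4. -50.88047, -178.75964
5. 8.08650, -178.75144

Point 1:
  Latitude: 0 + 6/60 + 12.51/3600 = 0.103475
  S ⇒ negate
  Longitude: 56′ + 48.7″ = 56.81167′; 86 + 56.81167/60 = 86.946861
  W ⇒ negate
Point 2:
  Latitude: 67 + 43/60 + 48.7/3600 = 67.730194
  S ⇒ negate
  λ: 33′ + 58.2″ = 33.97000′; 171 + 33.97000/60 = 171.566167
  hemisphere W, so the sign is −
Point 3:
  Latitude: 0 + 44.2593/60 = 0.737655
  S → negative
  Lon: 85 + 26.916/60 = 85.448600
  hemisphere W, so the sign is −
Point 4:
  φ: 50 + 52/60 + 49.7/3600 = 50.880472
  S ⇒ negate
  Longitude: 178° + 45/60 + 34.7/3600 = 178 + 0.750000 + 0.009639 = 178.759639
  hemisphere W, so the sign is −
Point 5:
  Lat: 8 + 5/60 + 11.4/3600 = 8.086500
  N → positive
  Longitude: 178° + 45/60 + 5.2/3600 = 178 + 0.750000 + 0.001444 = 178.751444
  hemisphere W, so the sign is −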